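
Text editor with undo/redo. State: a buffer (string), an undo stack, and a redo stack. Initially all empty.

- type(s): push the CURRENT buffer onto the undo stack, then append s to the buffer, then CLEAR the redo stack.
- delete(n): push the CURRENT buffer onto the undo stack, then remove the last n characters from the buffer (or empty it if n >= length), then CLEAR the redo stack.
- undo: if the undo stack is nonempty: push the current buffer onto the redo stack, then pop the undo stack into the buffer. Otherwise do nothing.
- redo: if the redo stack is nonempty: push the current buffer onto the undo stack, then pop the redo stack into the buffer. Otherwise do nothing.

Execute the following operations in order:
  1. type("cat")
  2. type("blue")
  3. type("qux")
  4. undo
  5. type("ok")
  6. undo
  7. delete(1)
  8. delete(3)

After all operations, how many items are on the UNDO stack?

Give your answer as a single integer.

Answer: 4

Derivation:
After op 1 (type): buf='cat' undo_depth=1 redo_depth=0
After op 2 (type): buf='catblue' undo_depth=2 redo_depth=0
After op 3 (type): buf='catbluequx' undo_depth=3 redo_depth=0
After op 4 (undo): buf='catblue' undo_depth=2 redo_depth=1
After op 5 (type): buf='catblueok' undo_depth=3 redo_depth=0
After op 6 (undo): buf='catblue' undo_depth=2 redo_depth=1
After op 7 (delete): buf='catblu' undo_depth=3 redo_depth=0
After op 8 (delete): buf='cat' undo_depth=4 redo_depth=0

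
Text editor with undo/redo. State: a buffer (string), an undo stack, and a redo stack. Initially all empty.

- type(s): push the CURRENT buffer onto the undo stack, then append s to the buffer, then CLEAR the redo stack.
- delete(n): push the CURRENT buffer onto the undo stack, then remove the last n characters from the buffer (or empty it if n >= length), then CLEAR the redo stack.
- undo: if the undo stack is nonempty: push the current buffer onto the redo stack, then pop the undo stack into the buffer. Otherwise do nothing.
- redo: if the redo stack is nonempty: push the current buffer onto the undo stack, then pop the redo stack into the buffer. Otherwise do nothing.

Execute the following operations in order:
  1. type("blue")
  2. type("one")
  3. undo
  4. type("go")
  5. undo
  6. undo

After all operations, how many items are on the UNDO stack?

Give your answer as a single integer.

Answer: 0

Derivation:
After op 1 (type): buf='blue' undo_depth=1 redo_depth=0
After op 2 (type): buf='blueone' undo_depth=2 redo_depth=0
After op 3 (undo): buf='blue' undo_depth=1 redo_depth=1
After op 4 (type): buf='bluego' undo_depth=2 redo_depth=0
After op 5 (undo): buf='blue' undo_depth=1 redo_depth=1
After op 6 (undo): buf='(empty)' undo_depth=0 redo_depth=2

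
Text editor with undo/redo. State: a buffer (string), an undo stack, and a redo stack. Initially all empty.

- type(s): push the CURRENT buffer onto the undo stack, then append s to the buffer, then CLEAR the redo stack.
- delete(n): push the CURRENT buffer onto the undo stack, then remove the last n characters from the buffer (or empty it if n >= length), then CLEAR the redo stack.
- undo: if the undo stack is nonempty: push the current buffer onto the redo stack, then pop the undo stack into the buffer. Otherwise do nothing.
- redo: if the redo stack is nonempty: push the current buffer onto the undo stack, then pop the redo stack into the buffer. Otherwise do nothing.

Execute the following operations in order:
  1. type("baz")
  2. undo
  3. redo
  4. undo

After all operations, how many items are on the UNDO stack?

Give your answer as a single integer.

After op 1 (type): buf='baz' undo_depth=1 redo_depth=0
After op 2 (undo): buf='(empty)' undo_depth=0 redo_depth=1
After op 3 (redo): buf='baz' undo_depth=1 redo_depth=0
After op 4 (undo): buf='(empty)' undo_depth=0 redo_depth=1

Answer: 0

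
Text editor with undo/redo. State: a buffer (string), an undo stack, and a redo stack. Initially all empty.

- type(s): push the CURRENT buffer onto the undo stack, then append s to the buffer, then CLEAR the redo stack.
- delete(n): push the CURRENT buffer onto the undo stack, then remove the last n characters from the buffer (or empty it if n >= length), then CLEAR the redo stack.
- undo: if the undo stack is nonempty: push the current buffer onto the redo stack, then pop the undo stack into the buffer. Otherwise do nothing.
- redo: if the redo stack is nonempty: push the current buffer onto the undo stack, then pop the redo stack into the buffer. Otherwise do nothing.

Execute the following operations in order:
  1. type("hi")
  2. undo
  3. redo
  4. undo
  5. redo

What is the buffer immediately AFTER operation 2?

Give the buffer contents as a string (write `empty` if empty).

Answer: empty

Derivation:
After op 1 (type): buf='hi' undo_depth=1 redo_depth=0
After op 2 (undo): buf='(empty)' undo_depth=0 redo_depth=1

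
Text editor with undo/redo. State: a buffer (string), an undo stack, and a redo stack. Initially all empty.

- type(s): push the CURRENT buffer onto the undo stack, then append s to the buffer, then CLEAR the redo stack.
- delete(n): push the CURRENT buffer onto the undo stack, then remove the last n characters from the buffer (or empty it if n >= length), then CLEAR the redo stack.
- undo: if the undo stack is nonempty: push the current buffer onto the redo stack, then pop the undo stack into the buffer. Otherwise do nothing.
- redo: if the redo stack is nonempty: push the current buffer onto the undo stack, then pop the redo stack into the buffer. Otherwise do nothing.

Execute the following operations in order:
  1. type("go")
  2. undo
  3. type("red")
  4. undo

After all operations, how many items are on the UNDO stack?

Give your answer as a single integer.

Answer: 0

Derivation:
After op 1 (type): buf='go' undo_depth=1 redo_depth=0
After op 2 (undo): buf='(empty)' undo_depth=0 redo_depth=1
After op 3 (type): buf='red' undo_depth=1 redo_depth=0
After op 4 (undo): buf='(empty)' undo_depth=0 redo_depth=1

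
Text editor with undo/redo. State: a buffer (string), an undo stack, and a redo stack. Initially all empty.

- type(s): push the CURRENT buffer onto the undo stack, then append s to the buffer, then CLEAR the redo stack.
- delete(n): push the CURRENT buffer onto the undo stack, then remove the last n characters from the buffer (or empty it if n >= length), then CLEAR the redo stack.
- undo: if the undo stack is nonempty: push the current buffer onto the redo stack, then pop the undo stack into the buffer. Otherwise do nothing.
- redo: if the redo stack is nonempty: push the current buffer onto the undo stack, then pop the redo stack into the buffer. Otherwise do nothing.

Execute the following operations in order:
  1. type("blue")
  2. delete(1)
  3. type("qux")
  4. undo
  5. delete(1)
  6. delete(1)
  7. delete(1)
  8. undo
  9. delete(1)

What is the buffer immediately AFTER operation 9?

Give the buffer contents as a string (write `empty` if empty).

After op 1 (type): buf='blue' undo_depth=1 redo_depth=0
After op 2 (delete): buf='blu' undo_depth=2 redo_depth=0
After op 3 (type): buf='bluqux' undo_depth=3 redo_depth=0
After op 4 (undo): buf='blu' undo_depth=2 redo_depth=1
After op 5 (delete): buf='bl' undo_depth=3 redo_depth=0
After op 6 (delete): buf='b' undo_depth=4 redo_depth=0
After op 7 (delete): buf='(empty)' undo_depth=5 redo_depth=0
After op 8 (undo): buf='b' undo_depth=4 redo_depth=1
After op 9 (delete): buf='(empty)' undo_depth=5 redo_depth=0

Answer: empty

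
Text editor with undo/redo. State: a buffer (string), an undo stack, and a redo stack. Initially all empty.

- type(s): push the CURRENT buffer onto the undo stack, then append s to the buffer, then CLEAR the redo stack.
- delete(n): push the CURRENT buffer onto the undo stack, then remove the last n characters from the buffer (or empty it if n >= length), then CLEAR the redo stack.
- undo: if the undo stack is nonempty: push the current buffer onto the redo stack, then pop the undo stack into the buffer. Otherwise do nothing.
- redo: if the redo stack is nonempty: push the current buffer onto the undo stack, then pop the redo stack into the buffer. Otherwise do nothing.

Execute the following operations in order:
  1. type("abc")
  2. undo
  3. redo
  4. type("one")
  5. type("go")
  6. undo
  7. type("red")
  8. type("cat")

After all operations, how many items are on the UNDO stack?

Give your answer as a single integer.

Answer: 4

Derivation:
After op 1 (type): buf='abc' undo_depth=1 redo_depth=0
After op 2 (undo): buf='(empty)' undo_depth=0 redo_depth=1
After op 3 (redo): buf='abc' undo_depth=1 redo_depth=0
After op 4 (type): buf='abcone' undo_depth=2 redo_depth=0
After op 5 (type): buf='abconego' undo_depth=3 redo_depth=0
After op 6 (undo): buf='abcone' undo_depth=2 redo_depth=1
After op 7 (type): buf='abconered' undo_depth=3 redo_depth=0
After op 8 (type): buf='abconeredcat' undo_depth=4 redo_depth=0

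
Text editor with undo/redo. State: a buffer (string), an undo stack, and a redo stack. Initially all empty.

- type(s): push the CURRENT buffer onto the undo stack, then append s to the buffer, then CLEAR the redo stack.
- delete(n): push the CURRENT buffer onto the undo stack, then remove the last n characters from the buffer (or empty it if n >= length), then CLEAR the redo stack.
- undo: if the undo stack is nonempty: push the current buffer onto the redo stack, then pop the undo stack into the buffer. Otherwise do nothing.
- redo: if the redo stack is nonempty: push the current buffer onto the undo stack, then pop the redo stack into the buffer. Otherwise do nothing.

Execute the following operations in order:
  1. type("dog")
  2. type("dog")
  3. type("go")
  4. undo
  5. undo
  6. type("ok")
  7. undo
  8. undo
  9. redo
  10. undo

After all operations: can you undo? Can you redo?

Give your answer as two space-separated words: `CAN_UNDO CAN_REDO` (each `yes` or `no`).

After op 1 (type): buf='dog' undo_depth=1 redo_depth=0
After op 2 (type): buf='dogdog' undo_depth=2 redo_depth=0
After op 3 (type): buf='dogdoggo' undo_depth=3 redo_depth=0
After op 4 (undo): buf='dogdog' undo_depth=2 redo_depth=1
After op 5 (undo): buf='dog' undo_depth=1 redo_depth=2
After op 6 (type): buf='dogok' undo_depth=2 redo_depth=0
After op 7 (undo): buf='dog' undo_depth=1 redo_depth=1
After op 8 (undo): buf='(empty)' undo_depth=0 redo_depth=2
After op 9 (redo): buf='dog' undo_depth=1 redo_depth=1
After op 10 (undo): buf='(empty)' undo_depth=0 redo_depth=2

Answer: no yes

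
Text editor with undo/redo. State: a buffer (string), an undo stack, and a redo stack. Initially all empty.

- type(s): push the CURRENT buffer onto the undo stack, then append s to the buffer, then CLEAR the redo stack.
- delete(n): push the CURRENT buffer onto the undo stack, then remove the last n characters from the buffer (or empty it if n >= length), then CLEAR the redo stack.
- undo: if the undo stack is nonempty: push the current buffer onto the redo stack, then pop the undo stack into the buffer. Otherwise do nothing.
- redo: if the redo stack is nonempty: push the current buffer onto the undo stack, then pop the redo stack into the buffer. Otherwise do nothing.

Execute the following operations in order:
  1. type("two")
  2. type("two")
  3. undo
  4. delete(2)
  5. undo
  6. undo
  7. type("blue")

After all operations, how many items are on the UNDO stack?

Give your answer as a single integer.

Answer: 1

Derivation:
After op 1 (type): buf='two' undo_depth=1 redo_depth=0
After op 2 (type): buf='twotwo' undo_depth=2 redo_depth=0
After op 3 (undo): buf='two' undo_depth=1 redo_depth=1
After op 4 (delete): buf='t' undo_depth=2 redo_depth=0
After op 5 (undo): buf='two' undo_depth=1 redo_depth=1
After op 6 (undo): buf='(empty)' undo_depth=0 redo_depth=2
After op 7 (type): buf='blue' undo_depth=1 redo_depth=0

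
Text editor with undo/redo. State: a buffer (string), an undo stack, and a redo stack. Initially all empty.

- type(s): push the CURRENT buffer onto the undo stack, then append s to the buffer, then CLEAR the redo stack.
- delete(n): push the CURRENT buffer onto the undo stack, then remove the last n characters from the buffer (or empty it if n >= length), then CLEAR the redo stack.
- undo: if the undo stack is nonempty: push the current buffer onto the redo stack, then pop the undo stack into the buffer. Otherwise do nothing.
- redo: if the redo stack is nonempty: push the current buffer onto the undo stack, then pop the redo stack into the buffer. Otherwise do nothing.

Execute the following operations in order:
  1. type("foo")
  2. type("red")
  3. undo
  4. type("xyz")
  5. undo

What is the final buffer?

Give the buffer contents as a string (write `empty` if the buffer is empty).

Answer: foo

Derivation:
After op 1 (type): buf='foo' undo_depth=1 redo_depth=0
After op 2 (type): buf='foored' undo_depth=2 redo_depth=0
After op 3 (undo): buf='foo' undo_depth=1 redo_depth=1
After op 4 (type): buf='fooxyz' undo_depth=2 redo_depth=0
After op 5 (undo): buf='foo' undo_depth=1 redo_depth=1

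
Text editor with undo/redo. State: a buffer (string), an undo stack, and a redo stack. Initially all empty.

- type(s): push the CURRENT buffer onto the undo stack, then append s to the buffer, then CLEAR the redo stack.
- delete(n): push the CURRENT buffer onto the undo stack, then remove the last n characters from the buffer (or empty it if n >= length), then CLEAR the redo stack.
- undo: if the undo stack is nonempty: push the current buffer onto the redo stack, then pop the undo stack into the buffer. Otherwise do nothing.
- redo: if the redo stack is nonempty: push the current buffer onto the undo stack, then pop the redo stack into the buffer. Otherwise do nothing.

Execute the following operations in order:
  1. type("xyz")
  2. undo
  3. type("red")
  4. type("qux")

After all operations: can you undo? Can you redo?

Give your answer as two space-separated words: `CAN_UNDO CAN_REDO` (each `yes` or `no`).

Answer: yes no

Derivation:
After op 1 (type): buf='xyz' undo_depth=1 redo_depth=0
After op 2 (undo): buf='(empty)' undo_depth=0 redo_depth=1
After op 3 (type): buf='red' undo_depth=1 redo_depth=0
After op 4 (type): buf='redqux' undo_depth=2 redo_depth=0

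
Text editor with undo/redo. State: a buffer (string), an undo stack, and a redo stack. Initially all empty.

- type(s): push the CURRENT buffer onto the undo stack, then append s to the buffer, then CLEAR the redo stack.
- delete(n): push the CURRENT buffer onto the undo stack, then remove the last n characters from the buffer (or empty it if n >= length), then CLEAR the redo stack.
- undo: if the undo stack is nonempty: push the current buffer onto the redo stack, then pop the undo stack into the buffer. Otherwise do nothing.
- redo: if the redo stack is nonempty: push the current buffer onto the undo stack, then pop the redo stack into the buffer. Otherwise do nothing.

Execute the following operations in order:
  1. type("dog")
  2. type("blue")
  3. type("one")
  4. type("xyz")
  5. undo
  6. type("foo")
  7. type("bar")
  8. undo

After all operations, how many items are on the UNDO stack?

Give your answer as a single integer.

After op 1 (type): buf='dog' undo_depth=1 redo_depth=0
After op 2 (type): buf='dogblue' undo_depth=2 redo_depth=0
After op 3 (type): buf='dogblueone' undo_depth=3 redo_depth=0
After op 4 (type): buf='dogblueonexyz' undo_depth=4 redo_depth=0
After op 5 (undo): buf='dogblueone' undo_depth=3 redo_depth=1
After op 6 (type): buf='dogblueonefoo' undo_depth=4 redo_depth=0
After op 7 (type): buf='dogblueonefoobar' undo_depth=5 redo_depth=0
After op 8 (undo): buf='dogblueonefoo' undo_depth=4 redo_depth=1

Answer: 4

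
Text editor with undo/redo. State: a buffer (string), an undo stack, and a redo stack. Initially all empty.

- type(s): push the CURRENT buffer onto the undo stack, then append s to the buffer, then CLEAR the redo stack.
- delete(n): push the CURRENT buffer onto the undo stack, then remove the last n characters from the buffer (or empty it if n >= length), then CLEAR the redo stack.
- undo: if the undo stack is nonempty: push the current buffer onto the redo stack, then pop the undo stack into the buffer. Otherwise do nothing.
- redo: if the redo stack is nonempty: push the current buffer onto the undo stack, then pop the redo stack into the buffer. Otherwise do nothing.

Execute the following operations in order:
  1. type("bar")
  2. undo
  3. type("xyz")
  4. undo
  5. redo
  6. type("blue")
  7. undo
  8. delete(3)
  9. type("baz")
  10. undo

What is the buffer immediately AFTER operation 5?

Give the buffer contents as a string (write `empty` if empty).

After op 1 (type): buf='bar' undo_depth=1 redo_depth=0
After op 2 (undo): buf='(empty)' undo_depth=0 redo_depth=1
After op 3 (type): buf='xyz' undo_depth=1 redo_depth=0
After op 4 (undo): buf='(empty)' undo_depth=0 redo_depth=1
After op 5 (redo): buf='xyz' undo_depth=1 redo_depth=0

Answer: xyz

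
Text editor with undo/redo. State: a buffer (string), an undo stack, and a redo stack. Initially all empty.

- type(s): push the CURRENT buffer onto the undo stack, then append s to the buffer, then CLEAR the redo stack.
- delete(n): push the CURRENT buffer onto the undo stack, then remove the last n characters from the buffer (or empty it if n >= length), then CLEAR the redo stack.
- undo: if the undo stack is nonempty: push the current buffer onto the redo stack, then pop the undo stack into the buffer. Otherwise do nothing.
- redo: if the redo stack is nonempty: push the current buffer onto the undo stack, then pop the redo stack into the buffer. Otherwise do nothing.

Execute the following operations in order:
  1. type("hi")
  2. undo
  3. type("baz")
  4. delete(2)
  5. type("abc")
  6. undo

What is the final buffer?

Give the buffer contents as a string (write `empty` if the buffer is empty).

After op 1 (type): buf='hi' undo_depth=1 redo_depth=0
After op 2 (undo): buf='(empty)' undo_depth=0 redo_depth=1
After op 3 (type): buf='baz' undo_depth=1 redo_depth=0
After op 4 (delete): buf='b' undo_depth=2 redo_depth=0
After op 5 (type): buf='babc' undo_depth=3 redo_depth=0
After op 6 (undo): buf='b' undo_depth=2 redo_depth=1

Answer: b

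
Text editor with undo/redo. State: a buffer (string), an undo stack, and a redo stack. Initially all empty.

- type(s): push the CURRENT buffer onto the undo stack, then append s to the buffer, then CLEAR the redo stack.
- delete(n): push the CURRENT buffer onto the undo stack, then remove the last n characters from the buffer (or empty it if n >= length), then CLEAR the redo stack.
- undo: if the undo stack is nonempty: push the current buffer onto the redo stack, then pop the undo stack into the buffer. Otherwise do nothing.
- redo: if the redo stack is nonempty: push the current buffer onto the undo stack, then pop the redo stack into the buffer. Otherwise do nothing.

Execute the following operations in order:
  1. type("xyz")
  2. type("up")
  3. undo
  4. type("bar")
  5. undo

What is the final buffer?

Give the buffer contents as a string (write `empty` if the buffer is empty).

After op 1 (type): buf='xyz' undo_depth=1 redo_depth=0
After op 2 (type): buf='xyzup' undo_depth=2 redo_depth=0
After op 3 (undo): buf='xyz' undo_depth=1 redo_depth=1
After op 4 (type): buf='xyzbar' undo_depth=2 redo_depth=0
After op 5 (undo): buf='xyz' undo_depth=1 redo_depth=1

Answer: xyz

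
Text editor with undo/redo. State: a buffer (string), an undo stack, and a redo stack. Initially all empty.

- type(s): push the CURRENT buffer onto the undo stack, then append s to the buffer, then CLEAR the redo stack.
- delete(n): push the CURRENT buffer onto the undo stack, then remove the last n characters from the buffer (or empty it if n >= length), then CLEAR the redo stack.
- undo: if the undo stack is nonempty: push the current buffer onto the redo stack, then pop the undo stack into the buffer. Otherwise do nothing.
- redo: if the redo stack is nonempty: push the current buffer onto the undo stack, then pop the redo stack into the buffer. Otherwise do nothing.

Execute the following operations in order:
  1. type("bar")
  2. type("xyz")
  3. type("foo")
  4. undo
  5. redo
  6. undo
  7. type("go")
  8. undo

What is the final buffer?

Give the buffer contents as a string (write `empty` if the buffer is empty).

After op 1 (type): buf='bar' undo_depth=1 redo_depth=0
After op 2 (type): buf='barxyz' undo_depth=2 redo_depth=0
After op 3 (type): buf='barxyzfoo' undo_depth=3 redo_depth=0
After op 4 (undo): buf='barxyz' undo_depth=2 redo_depth=1
After op 5 (redo): buf='barxyzfoo' undo_depth=3 redo_depth=0
After op 6 (undo): buf='barxyz' undo_depth=2 redo_depth=1
After op 7 (type): buf='barxyzgo' undo_depth=3 redo_depth=0
After op 8 (undo): buf='barxyz' undo_depth=2 redo_depth=1

Answer: barxyz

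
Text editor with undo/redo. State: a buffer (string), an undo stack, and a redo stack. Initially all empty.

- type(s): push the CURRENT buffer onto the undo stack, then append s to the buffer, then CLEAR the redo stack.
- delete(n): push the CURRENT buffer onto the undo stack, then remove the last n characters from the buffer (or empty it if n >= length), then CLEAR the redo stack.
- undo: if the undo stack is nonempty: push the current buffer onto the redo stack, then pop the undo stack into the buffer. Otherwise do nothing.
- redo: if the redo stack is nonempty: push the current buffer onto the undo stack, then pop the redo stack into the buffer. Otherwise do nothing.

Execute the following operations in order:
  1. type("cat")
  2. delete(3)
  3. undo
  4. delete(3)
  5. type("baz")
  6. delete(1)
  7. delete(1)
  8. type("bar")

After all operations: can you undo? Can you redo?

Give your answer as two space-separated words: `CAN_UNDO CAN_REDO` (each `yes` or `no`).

After op 1 (type): buf='cat' undo_depth=1 redo_depth=0
After op 2 (delete): buf='(empty)' undo_depth=2 redo_depth=0
After op 3 (undo): buf='cat' undo_depth=1 redo_depth=1
After op 4 (delete): buf='(empty)' undo_depth=2 redo_depth=0
After op 5 (type): buf='baz' undo_depth=3 redo_depth=0
After op 6 (delete): buf='ba' undo_depth=4 redo_depth=0
After op 7 (delete): buf='b' undo_depth=5 redo_depth=0
After op 8 (type): buf='bbar' undo_depth=6 redo_depth=0

Answer: yes no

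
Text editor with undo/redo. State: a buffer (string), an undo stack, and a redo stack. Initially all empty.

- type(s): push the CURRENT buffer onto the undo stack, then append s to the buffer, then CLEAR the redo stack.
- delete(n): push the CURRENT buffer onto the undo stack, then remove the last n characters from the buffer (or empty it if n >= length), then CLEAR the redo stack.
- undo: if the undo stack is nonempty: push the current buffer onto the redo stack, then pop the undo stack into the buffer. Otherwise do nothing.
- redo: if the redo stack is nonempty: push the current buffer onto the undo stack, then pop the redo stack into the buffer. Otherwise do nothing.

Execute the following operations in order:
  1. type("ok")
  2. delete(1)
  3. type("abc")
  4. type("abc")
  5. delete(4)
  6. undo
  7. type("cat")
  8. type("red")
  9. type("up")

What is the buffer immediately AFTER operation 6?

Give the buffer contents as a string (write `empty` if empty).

Answer: oabcabc

Derivation:
After op 1 (type): buf='ok' undo_depth=1 redo_depth=0
After op 2 (delete): buf='o' undo_depth=2 redo_depth=0
After op 3 (type): buf='oabc' undo_depth=3 redo_depth=0
After op 4 (type): buf='oabcabc' undo_depth=4 redo_depth=0
After op 5 (delete): buf='oab' undo_depth=5 redo_depth=0
After op 6 (undo): buf='oabcabc' undo_depth=4 redo_depth=1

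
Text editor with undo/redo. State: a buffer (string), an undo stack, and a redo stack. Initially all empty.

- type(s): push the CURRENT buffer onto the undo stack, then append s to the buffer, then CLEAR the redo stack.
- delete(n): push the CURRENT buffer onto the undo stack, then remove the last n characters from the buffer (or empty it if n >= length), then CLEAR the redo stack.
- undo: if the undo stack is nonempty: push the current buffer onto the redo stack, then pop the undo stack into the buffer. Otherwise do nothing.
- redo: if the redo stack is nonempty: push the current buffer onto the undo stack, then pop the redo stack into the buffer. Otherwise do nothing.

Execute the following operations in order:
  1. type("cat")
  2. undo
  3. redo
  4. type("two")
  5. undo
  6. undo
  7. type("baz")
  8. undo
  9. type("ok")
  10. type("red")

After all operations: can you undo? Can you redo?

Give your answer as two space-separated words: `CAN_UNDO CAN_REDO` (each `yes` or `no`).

Answer: yes no

Derivation:
After op 1 (type): buf='cat' undo_depth=1 redo_depth=0
After op 2 (undo): buf='(empty)' undo_depth=0 redo_depth=1
After op 3 (redo): buf='cat' undo_depth=1 redo_depth=0
After op 4 (type): buf='cattwo' undo_depth=2 redo_depth=0
After op 5 (undo): buf='cat' undo_depth=1 redo_depth=1
After op 6 (undo): buf='(empty)' undo_depth=0 redo_depth=2
After op 7 (type): buf='baz' undo_depth=1 redo_depth=0
After op 8 (undo): buf='(empty)' undo_depth=0 redo_depth=1
After op 9 (type): buf='ok' undo_depth=1 redo_depth=0
After op 10 (type): buf='okred' undo_depth=2 redo_depth=0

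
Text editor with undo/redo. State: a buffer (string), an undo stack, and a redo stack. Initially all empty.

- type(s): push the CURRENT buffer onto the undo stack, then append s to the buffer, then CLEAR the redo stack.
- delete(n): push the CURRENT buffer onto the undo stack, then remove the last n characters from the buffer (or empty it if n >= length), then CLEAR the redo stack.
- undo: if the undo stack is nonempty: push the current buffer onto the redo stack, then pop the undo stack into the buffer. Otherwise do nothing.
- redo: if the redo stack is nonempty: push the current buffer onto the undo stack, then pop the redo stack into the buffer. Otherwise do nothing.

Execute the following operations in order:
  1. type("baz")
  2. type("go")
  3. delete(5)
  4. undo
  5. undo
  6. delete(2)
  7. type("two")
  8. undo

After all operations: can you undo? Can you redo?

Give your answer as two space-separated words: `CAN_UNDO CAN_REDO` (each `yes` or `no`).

After op 1 (type): buf='baz' undo_depth=1 redo_depth=0
After op 2 (type): buf='bazgo' undo_depth=2 redo_depth=0
After op 3 (delete): buf='(empty)' undo_depth=3 redo_depth=0
After op 4 (undo): buf='bazgo' undo_depth=2 redo_depth=1
After op 5 (undo): buf='baz' undo_depth=1 redo_depth=2
After op 6 (delete): buf='b' undo_depth=2 redo_depth=0
After op 7 (type): buf='btwo' undo_depth=3 redo_depth=0
After op 8 (undo): buf='b' undo_depth=2 redo_depth=1

Answer: yes yes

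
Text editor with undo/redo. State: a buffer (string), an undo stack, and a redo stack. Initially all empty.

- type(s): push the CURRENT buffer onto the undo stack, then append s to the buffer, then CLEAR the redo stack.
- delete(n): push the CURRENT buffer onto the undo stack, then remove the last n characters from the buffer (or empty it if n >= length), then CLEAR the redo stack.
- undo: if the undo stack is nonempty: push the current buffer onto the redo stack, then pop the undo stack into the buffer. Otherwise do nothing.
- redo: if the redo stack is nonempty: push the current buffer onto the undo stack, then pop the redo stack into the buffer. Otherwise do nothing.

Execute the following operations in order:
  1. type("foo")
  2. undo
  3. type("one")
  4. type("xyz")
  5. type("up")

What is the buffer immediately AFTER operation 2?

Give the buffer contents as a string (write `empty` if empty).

Answer: empty

Derivation:
After op 1 (type): buf='foo' undo_depth=1 redo_depth=0
After op 2 (undo): buf='(empty)' undo_depth=0 redo_depth=1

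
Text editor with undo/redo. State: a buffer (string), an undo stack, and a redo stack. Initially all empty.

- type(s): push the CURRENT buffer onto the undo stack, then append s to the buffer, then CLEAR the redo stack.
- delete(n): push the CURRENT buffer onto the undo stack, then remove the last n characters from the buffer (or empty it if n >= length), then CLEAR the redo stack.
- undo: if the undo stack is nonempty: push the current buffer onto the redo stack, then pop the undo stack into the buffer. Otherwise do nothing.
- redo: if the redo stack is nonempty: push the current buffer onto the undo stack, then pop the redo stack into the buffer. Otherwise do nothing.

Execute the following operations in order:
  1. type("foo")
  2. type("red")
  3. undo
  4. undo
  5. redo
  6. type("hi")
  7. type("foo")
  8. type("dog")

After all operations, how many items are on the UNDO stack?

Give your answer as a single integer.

Answer: 4

Derivation:
After op 1 (type): buf='foo' undo_depth=1 redo_depth=0
After op 2 (type): buf='foored' undo_depth=2 redo_depth=0
After op 3 (undo): buf='foo' undo_depth=1 redo_depth=1
After op 4 (undo): buf='(empty)' undo_depth=0 redo_depth=2
After op 5 (redo): buf='foo' undo_depth=1 redo_depth=1
After op 6 (type): buf='foohi' undo_depth=2 redo_depth=0
After op 7 (type): buf='foohifoo' undo_depth=3 redo_depth=0
After op 8 (type): buf='foohifoodog' undo_depth=4 redo_depth=0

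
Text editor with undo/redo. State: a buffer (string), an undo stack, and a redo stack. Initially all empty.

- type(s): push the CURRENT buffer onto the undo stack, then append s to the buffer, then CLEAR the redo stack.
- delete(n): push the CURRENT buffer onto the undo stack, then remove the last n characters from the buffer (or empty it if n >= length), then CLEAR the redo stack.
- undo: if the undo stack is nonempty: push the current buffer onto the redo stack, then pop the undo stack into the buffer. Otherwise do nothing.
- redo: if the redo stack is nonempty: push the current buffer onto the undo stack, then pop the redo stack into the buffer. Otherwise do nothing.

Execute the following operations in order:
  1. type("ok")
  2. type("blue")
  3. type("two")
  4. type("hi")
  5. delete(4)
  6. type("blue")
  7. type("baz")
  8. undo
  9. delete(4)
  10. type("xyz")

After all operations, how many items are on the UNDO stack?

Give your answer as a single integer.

Answer: 8

Derivation:
After op 1 (type): buf='ok' undo_depth=1 redo_depth=0
After op 2 (type): buf='okblue' undo_depth=2 redo_depth=0
After op 3 (type): buf='okbluetwo' undo_depth=3 redo_depth=0
After op 4 (type): buf='okbluetwohi' undo_depth=4 redo_depth=0
After op 5 (delete): buf='okbluet' undo_depth=5 redo_depth=0
After op 6 (type): buf='okbluetblue' undo_depth=6 redo_depth=0
After op 7 (type): buf='okbluetbluebaz' undo_depth=7 redo_depth=0
After op 8 (undo): buf='okbluetblue' undo_depth=6 redo_depth=1
After op 9 (delete): buf='okbluet' undo_depth=7 redo_depth=0
After op 10 (type): buf='okbluetxyz' undo_depth=8 redo_depth=0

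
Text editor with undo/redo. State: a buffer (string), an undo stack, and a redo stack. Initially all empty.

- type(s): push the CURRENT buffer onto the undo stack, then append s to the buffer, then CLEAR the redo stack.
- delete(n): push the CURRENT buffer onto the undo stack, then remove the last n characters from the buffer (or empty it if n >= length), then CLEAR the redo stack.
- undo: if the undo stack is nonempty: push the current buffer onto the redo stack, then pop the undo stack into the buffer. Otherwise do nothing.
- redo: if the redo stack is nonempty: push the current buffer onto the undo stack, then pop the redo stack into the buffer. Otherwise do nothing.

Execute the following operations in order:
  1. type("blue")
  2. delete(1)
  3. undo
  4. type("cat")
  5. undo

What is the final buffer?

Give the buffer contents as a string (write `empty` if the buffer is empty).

After op 1 (type): buf='blue' undo_depth=1 redo_depth=0
After op 2 (delete): buf='blu' undo_depth=2 redo_depth=0
After op 3 (undo): buf='blue' undo_depth=1 redo_depth=1
After op 4 (type): buf='bluecat' undo_depth=2 redo_depth=0
After op 5 (undo): buf='blue' undo_depth=1 redo_depth=1

Answer: blue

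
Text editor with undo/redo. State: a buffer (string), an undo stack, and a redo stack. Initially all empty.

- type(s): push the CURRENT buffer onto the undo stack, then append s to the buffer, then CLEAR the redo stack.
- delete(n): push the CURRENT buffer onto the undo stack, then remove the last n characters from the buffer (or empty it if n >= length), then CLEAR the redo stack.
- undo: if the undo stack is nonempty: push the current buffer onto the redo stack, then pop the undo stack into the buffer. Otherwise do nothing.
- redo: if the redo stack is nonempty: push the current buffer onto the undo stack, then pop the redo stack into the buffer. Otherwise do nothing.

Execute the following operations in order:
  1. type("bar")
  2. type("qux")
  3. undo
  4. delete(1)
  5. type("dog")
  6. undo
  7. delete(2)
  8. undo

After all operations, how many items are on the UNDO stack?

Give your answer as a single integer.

After op 1 (type): buf='bar' undo_depth=1 redo_depth=0
After op 2 (type): buf='barqux' undo_depth=2 redo_depth=0
After op 3 (undo): buf='bar' undo_depth=1 redo_depth=1
After op 4 (delete): buf='ba' undo_depth=2 redo_depth=0
After op 5 (type): buf='badog' undo_depth=3 redo_depth=0
After op 6 (undo): buf='ba' undo_depth=2 redo_depth=1
After op 7 (delete): buf='(empty)' undo_depth=3 redo_depth=0
After op 8 (undo): buf='ba' undo_depth=2 redo_depth=1

Answer: 2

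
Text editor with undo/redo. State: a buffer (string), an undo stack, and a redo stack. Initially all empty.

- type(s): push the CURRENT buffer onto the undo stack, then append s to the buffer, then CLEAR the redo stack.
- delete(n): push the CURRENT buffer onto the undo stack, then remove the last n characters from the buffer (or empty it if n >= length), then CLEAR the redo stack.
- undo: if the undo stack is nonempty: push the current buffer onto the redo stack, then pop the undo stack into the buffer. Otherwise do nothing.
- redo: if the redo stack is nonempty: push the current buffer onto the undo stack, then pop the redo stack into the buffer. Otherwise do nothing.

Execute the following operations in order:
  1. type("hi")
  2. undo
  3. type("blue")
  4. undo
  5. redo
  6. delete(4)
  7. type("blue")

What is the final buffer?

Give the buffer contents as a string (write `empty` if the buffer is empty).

Answer: blue

Derivation:
After op 1 (type): buf='hi' undo_depth=1 redo_depth=0
After op 2 (undo): buf='(empty)' undo_depth=0 redo_depth=1
After op 3 (type): buf='blue' undo_depth=1 redo_depth=0
After op 4 (undo): buf='(empty)' undo_depth=0 redo_depth=1
After op 5 (redo): buf='blue' undo_depth=1 redo_depth=0
After op 6 (delete): buf='(empty)' undo_depth=2 redo_depth=0
After op 7 (type): buf='blue' undo_depth=3 redo_depth=0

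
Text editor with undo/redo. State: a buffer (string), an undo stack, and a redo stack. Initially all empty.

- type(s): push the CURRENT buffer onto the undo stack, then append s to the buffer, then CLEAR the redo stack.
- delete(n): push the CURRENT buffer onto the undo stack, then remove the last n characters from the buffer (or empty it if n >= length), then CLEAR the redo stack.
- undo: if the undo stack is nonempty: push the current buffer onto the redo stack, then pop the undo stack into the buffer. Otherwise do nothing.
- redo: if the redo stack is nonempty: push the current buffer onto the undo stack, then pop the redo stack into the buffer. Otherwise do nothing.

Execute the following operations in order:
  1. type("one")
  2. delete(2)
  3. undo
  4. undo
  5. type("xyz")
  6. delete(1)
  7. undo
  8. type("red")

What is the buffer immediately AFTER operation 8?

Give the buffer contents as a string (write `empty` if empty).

Answer: xyzred

Derivation:
After op 1 (type): buf='one' undo_depth=1 redo_depth=0
After op 2 (delete): buf='o' undo_depth=2 redo_depth=0
After op 3 (undo): buf='one' undo_depth=1 redo_depth=1
After op 4 (undo): buf='(empty)' undo_depth=0 redo_depth=2
After op 5 (type): buf='xyz' undo_depth=1 redo_depth=0
After op 6 (delete): buf='xy' undo_depth=2 redo_depth=0
After op 7 (undo): buf='xyz' undo_depth=1 redo_depth=1
After op 8 (type): buf='xyzred' undo_depth=2 redo_depth=0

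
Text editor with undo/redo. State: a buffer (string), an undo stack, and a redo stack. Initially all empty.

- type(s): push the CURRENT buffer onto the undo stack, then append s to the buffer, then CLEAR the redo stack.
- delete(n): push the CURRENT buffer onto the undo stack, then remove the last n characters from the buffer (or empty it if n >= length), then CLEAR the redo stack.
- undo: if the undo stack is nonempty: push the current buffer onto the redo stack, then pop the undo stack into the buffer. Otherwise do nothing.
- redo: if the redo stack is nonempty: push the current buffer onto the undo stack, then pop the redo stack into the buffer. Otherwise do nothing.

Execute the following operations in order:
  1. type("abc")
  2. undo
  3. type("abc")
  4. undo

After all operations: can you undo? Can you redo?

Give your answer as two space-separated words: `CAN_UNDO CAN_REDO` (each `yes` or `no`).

After op 1 (type): buf='abc' undo_depth=1 redo_depth=0
After op 2 (undo): buf='(empty)' undo_depth=0 redo_depth=1
After op 3 (type): buf='abc' undo_depth=1 redo_depth=0
After op 4 (undo): buf='(empty)' undo_depth=0 redo_depth=1

Answer: no yes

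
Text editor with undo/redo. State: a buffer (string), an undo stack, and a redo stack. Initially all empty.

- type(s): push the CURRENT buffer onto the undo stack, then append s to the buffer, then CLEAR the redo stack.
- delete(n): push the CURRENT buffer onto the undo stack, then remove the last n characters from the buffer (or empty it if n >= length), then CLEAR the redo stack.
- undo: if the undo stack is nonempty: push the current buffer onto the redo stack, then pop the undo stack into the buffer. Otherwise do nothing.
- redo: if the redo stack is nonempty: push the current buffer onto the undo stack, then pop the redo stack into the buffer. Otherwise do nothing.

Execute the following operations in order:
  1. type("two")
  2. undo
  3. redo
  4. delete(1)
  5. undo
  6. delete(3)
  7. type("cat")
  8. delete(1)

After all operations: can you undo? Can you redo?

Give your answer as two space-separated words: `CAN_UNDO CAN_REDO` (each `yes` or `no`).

After op 1 (type): buf='two' undo_depth=1 redo_depth=0
After op 2 (undo): buf='(empty)' undo_depth=0 redo_depth=1
After op 3 (redo): buf='two' undo_depth=1 redo_depth=0
After op 4 (delete): buf='tw' undo_depth=2 redo_depth=0
After op 5 (undo): buf='two' undo_depth=1 redo_depth=1
After op 6 (delete): buf='(empty)' undo_depth=2 redo_depth=0
After op 7 (type): buf='cat' undo_depth=3 redo_depth=0
After op 8 (delete): buf='ca' undo_depth=4 redo_depth=0

Answer: yes no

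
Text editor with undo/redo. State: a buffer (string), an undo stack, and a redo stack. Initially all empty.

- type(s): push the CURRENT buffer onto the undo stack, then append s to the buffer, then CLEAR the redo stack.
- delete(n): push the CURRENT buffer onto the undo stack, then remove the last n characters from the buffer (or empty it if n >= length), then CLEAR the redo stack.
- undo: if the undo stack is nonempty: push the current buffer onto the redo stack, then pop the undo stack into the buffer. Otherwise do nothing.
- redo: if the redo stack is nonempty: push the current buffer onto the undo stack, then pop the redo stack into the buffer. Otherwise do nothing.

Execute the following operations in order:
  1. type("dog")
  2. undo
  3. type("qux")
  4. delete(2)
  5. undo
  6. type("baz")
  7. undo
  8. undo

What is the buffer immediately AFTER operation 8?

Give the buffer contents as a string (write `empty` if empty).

After op 1 (type): buf='dog' undo_depth=1 redo_depth=0
After op 2 (undo): buf='(empty)' undo_depth=0 redo_depth=1
After op 3 (type): buf='qux' undo_depth=1 redo_depth=0
After op 4 (delete): buf='q' undo_depth=2 redo_depth=0
After op 5 (undo): buf='qux' undo_depth=1 redo_depth=1
After op 6 (type): buf='quxbaz' undo_depth=2 redo_depth=0
After op 7 (undo): buf='qux' undo_depth=1 redo_depth=1
After op 8 (undo): buf='(empty)' undo_depth=0 redo_depth=2

Answer: empty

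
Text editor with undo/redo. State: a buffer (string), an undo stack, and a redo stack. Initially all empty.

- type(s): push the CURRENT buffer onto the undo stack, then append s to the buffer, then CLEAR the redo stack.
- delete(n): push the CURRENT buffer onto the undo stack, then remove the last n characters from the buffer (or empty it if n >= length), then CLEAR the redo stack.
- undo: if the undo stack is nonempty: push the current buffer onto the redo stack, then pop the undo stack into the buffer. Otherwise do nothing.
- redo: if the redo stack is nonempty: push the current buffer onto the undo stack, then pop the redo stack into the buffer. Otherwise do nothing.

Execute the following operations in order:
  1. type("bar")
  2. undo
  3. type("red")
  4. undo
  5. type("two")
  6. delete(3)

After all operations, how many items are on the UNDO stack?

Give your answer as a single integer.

After op 1 (type): buf='bar' undo_depth=1 redo_depth=0
After op 2 (undo): buf='(empty)' undo_depth=0 redo_depth=1
After op 3 (type): buf='red' undo_depth=1 redo_depth=0
After op 4 (undo): buf='(empty)' undo_depth=0 redo_depth=1
After op 5 (type): buf='two' undo_depth=1 redo_depth=0
After op 6 (delete): buf='(empty)' undo_depth=2 redo_depth=0

Answer: 2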